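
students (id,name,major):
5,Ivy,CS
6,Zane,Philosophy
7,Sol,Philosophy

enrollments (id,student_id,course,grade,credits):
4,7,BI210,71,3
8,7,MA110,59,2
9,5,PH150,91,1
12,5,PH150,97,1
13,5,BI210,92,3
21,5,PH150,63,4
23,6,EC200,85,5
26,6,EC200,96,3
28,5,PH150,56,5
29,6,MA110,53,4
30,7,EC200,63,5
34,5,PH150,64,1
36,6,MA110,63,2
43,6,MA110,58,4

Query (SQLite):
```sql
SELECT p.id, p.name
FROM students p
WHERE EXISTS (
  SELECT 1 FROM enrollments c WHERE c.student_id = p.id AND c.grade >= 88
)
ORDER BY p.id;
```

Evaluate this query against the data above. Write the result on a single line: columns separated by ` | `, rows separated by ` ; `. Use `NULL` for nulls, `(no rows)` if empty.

5 | Ivy ; 6 | Zane

For each students row, check whether any enrollments with matching student_id has grade >= 88.
Keep rows where that is true.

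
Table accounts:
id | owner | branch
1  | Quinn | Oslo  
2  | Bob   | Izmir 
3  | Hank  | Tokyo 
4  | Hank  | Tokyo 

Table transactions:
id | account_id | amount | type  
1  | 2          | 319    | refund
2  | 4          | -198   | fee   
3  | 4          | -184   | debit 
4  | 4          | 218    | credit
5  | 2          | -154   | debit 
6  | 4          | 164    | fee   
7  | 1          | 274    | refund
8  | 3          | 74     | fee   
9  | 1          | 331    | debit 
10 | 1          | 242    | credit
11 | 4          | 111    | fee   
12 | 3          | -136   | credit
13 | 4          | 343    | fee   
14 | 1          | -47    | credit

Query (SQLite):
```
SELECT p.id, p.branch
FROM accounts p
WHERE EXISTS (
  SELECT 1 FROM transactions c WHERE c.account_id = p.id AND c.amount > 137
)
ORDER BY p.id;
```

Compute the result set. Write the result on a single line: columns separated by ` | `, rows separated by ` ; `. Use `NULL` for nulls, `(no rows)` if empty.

1 | Oslo ; 2 | Izmir ; 4 | Tokyo

For each accounts row, check whether any transactions with matching account_id has amount > 137.
Keep rows where that is true.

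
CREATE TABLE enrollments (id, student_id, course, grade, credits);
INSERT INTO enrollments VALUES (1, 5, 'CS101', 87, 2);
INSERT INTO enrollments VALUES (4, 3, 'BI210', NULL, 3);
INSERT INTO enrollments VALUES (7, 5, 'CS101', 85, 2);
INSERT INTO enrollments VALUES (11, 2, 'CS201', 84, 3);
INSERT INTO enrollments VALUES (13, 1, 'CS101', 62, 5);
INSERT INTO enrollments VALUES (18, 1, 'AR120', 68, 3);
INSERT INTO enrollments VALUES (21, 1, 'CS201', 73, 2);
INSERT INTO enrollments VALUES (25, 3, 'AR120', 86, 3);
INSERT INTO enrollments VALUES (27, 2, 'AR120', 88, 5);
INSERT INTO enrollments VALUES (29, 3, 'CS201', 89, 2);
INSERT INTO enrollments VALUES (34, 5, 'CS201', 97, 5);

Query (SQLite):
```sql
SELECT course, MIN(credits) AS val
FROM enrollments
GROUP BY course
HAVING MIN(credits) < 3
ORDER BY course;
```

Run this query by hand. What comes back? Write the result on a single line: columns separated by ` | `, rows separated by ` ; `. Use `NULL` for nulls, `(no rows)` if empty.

CS101 | 2 ; CS201 | 2

Partition enrollments by course; compute MIN(credits) within each group.
HAVING: keep groups where MIN(credits) < 3.
  AR120: ids {18, 25, 27} → MIN(credits)=3
  BI210: ids {4} → MIN(credits)=3
  CS101: ids {1, 7, 13} → MIN(credits)=2
  CS201: ids {11, 21, 29, 34} → MIN(credits)=2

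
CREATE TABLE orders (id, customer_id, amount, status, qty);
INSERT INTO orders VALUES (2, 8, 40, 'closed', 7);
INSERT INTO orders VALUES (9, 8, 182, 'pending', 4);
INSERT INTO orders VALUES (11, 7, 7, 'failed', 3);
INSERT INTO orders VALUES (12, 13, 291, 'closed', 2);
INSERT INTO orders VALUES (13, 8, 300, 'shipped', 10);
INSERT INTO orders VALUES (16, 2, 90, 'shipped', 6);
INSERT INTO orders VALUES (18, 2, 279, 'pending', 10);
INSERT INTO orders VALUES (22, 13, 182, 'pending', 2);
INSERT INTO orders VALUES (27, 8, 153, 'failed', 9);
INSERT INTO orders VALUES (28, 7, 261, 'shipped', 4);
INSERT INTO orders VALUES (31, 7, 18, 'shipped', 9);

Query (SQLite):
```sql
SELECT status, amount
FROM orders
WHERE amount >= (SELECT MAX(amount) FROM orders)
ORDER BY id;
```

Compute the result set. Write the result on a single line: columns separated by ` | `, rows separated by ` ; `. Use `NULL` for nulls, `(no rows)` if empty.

shipped | 300

Scalar subquery: MAX(amount) over all orders rows = 300.
Keep rows where amount >= that value.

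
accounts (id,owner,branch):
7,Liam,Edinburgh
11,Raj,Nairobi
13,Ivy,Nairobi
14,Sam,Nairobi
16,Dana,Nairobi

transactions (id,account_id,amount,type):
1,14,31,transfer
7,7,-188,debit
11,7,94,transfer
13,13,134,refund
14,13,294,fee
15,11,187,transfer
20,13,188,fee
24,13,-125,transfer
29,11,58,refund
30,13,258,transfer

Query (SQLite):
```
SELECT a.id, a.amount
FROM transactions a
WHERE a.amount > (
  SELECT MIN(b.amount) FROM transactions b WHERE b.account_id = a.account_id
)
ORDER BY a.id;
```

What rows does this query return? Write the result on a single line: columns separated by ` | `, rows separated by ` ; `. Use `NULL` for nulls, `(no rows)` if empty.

For each transactions row a, compute MIN(amount) over rows sharing a.account_id.
Keep row a if a.amount > that per-group MIN.
  account_id=7: MIN(amount) = -188
  account_id=11: MIN(amount) = 58
  account_id=13: MIN(amount) = -125
  account_id=14: MIN(amount) = 31

11 | 94 ; 13 | 134 ; 14 | 294 ; 15 | 187 ; 20 | 188 ; 30 | 258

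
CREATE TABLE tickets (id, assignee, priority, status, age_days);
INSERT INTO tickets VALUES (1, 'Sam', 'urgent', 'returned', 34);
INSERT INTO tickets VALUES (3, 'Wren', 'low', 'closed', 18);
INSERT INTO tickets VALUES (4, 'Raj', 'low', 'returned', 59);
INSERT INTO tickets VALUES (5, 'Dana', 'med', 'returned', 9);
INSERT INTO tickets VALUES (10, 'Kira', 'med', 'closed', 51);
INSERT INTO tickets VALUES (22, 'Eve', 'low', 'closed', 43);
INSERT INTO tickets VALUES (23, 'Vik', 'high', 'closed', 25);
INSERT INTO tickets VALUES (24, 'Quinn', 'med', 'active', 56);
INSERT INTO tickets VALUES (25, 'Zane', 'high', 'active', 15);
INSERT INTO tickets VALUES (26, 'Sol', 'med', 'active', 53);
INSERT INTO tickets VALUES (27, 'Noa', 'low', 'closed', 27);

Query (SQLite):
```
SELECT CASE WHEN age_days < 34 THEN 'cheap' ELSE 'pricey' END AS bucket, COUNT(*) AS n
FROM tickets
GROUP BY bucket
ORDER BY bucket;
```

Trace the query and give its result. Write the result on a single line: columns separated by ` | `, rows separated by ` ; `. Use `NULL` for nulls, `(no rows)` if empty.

cheap | 5 ; pricey | 6

Bucket rows by age_days < 34 → 'cheap' else 'pricey'; count each bucket.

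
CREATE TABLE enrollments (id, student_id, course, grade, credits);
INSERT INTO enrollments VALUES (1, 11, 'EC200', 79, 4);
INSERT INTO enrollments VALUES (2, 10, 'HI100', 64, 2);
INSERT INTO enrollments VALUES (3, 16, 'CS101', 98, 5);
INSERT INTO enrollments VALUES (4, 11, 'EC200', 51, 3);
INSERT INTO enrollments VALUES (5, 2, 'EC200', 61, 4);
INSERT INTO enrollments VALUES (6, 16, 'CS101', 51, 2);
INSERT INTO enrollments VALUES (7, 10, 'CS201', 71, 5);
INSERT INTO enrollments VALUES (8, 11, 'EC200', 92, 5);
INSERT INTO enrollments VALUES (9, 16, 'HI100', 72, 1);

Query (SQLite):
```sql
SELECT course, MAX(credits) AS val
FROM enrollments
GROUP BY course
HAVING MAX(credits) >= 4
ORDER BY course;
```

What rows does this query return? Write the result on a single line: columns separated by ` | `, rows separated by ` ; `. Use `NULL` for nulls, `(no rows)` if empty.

CS101 | 5 ; CS201 | 5 ; EC200 | 5

Partition enrollments by course; compute MAX(credits) within each group.
HAVING: keep groups where MAX(credits) >= 4.
  CS101: ids {3, 6} → MAX(credits)=5
  CS201: ids {7} → MAX(credits)=5
  EC200: ids {1, 4, 5, 8} → MAX(credits)=5
  HI100: ids {2, 9} → MAX(credits)=2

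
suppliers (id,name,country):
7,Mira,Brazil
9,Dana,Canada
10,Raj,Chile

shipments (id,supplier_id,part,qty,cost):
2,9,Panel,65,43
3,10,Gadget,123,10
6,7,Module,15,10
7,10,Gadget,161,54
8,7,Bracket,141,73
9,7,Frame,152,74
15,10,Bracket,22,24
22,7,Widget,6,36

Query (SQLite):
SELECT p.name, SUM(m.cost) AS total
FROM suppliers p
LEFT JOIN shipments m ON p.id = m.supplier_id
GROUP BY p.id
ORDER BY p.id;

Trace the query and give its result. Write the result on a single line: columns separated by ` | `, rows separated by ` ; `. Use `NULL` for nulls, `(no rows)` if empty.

LEFT JOIN keeps every suppliers row; unmatched ones get NULL for shipments columns.
Group by suppliers.id and compute SUM(m.cost). SUM over an all-NULL group is NULL.
  7: ids {6, 8, 9, 22} → SUM(m.cost)=193
  9: ids {2} → SUM(m.cost)=43
  10: ids {3, 7, 15} → SUM(m.cost)=88

Mira | 193 ; Dana | 43 ; Raj | 88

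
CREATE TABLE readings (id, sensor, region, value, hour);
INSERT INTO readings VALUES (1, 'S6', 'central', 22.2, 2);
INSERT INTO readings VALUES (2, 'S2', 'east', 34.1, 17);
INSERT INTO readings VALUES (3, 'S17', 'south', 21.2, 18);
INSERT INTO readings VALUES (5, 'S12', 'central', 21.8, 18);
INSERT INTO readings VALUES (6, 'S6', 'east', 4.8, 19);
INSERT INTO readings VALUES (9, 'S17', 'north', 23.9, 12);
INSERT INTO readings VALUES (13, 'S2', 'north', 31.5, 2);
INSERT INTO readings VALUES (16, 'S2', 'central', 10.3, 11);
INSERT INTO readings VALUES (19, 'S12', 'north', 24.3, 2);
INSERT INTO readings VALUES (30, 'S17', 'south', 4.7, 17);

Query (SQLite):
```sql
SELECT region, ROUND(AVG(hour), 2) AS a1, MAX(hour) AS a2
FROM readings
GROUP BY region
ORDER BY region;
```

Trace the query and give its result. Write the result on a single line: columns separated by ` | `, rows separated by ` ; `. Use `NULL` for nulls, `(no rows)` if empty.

central | 10.33 | 18 ; east | 18 | 19 ; north | 5.33 | 12 ; south | 17.5 | 18

Group readings by region.
Per group compute: ROUND(AVG(hour), 2), MAX(hour).
  central: ids {1, 5, 16} → ROUND(AVG(hour), 2)=10.33, MAX(hour)=18
  east: ids {2, 6} → ROUND(AVG(hour), 2)=18, MAX(hour)=19
  north: ids {9, 13, 19} → ROUND(AVG(hour), 2)=5.33, MAX(hour)=12
  south: ids {3, 30} → ROUND(AVG(hour), 2)=17.5, MAX(hour)=18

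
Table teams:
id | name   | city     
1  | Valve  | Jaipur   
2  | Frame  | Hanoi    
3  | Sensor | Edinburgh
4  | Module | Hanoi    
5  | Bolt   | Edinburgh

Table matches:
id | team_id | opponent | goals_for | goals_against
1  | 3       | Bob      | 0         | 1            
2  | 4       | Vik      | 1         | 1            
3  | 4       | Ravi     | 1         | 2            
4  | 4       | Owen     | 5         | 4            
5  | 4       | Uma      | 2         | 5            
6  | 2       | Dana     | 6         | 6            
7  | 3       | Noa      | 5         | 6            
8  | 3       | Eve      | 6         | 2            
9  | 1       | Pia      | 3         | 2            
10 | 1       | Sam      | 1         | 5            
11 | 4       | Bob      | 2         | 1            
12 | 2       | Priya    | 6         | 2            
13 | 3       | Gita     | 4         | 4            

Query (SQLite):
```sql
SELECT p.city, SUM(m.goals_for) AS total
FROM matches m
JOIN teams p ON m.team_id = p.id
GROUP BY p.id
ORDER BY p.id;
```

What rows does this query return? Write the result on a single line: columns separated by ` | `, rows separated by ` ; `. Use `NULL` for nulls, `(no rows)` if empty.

Join each matches row to its teams via team_id.
Group joined rows by teams.id; compute SUM(m.goals_for) per group.
  1: ids {9, 10} → SUM(m.goals_for)=4
  2: ids {6, 12} → SUM(m.goals_for)=12
  3: ids {1, 7, 8, 13} → SUM(m.goals_for)=15
  4: ids {2, 3, 4, 5, 11} → SUM(m.goals_for)=11

Jaipur | 4 ; Hanoi | 12 ; Edinburgh | 15 ; Hanoi | 11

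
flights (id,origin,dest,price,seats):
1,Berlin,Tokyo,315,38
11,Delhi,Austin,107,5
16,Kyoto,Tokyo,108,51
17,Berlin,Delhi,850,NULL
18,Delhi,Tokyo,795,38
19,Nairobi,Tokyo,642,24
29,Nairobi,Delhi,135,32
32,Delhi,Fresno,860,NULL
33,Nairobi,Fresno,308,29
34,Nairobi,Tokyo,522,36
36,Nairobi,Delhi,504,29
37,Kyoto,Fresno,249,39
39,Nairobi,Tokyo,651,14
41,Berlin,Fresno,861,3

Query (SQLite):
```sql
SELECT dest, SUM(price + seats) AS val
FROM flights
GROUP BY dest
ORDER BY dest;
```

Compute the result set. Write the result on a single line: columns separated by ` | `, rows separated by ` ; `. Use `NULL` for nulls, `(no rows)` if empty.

For each row compute price + seats.
Group by dest; take SUM of the expression per group.
  Austin: ids {11} → SUM(price + seats)=112
  Delhi: ids {17, 29, 36} → SUM(price + seats)=700
  Fresno: ids {32, 33, 37, 41} → SUM(price + seats)=1489
  Tokyo: ids {1, 16, 18, 19, 34, 39} → SUM(price + seats)=3234

Austin | 112 ; Delhi | 700 ; Fresno | 1489 ; Tokyo | 3234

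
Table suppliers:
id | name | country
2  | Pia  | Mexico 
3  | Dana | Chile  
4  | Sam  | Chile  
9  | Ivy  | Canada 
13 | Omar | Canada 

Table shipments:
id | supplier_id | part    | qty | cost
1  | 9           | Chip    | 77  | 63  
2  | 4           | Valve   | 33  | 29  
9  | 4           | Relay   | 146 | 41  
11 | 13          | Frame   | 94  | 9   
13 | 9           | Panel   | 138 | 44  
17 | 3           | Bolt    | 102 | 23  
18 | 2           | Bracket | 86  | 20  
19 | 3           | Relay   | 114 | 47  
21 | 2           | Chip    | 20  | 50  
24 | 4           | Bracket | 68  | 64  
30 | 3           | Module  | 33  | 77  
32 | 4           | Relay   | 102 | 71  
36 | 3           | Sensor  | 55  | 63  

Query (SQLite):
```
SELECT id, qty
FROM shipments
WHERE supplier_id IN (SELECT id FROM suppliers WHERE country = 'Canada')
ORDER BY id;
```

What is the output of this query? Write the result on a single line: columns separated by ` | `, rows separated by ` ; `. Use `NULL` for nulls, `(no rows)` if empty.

Inner query: suppliers.id where country = 'Canada'.
Outer: keep shipments rows whose supplier_id is in that set.
Inner query → {9, 13}

1 | 77 ; 11 | 94 ; 13 | 138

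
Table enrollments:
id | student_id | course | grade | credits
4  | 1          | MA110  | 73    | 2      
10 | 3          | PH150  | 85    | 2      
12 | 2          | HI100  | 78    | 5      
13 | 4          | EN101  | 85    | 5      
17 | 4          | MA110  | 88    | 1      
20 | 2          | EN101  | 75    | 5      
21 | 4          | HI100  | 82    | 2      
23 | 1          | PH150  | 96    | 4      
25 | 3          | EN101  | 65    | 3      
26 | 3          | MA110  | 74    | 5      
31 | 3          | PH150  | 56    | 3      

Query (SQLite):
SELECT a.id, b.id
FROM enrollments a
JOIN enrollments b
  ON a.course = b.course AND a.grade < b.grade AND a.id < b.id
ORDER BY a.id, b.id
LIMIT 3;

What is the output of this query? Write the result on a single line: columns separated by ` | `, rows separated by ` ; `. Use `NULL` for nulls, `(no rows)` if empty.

Pairs (a,b) with same course, a.grade < b.grade, a.id < b.id.
course groups: EN101:{13,20,25} HI100:{12,21} MA110:{4,17,26} PH150:{10,23,31}
Ordered by (a.id, b.id); first 3.

4 | 17 ; 4 | 26 ; 10 | 23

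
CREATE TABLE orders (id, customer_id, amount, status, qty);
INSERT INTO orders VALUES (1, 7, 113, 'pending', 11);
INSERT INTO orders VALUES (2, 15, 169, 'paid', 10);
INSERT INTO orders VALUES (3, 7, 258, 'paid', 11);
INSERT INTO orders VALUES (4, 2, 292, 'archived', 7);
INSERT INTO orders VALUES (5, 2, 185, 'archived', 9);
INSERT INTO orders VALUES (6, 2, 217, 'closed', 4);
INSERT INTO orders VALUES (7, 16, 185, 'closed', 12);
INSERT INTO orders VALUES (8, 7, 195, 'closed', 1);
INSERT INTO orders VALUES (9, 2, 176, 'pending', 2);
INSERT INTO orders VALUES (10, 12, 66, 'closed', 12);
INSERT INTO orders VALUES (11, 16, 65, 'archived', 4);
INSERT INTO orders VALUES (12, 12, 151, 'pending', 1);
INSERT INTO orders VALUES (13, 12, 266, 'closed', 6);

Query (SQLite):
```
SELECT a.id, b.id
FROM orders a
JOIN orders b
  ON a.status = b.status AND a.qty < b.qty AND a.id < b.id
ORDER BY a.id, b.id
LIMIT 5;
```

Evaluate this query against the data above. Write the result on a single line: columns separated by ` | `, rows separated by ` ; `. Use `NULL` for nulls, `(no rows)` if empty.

2 | 3 ; 4 | 5 ; 6 | 7 ; 6 | 10 ; 6 | 13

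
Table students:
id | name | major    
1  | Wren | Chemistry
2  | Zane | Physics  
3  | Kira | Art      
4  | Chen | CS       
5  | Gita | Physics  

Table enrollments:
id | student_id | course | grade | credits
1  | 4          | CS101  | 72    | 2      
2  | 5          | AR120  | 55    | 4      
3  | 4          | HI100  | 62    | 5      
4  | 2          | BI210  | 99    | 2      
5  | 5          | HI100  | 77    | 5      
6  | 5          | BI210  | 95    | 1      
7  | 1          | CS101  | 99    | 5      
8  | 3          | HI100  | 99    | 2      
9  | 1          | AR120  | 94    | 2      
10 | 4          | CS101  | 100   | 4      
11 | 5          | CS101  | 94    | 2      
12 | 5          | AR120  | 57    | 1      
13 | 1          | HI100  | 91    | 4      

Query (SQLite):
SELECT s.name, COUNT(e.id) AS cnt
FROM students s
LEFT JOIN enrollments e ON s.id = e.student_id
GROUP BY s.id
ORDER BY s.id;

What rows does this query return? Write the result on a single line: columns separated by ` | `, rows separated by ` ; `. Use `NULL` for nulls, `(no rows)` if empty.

LEFT JOIN keeps every students row; unmatched ones get NULL for enrollments columns.
Group by students.id and compute COUNT(e.id). COUNT(col) of an all-NULL group is 0.
  1: ids {7, 9, 13} → COUNT(e.id)=3
  2: ids {4} → COUNT(e.id)=1
  3: ids {8} → COUNT(e.id)=1
  4: ids {1, 3, 10} → COUNT(e.id)=3
  5: ids {2, 5, 6, 11, 12} → COUNT(e.id)=5

Wren | 3 ; Zane | 1 ; Kira | 1 ; Chen | 3 ; Gita | 5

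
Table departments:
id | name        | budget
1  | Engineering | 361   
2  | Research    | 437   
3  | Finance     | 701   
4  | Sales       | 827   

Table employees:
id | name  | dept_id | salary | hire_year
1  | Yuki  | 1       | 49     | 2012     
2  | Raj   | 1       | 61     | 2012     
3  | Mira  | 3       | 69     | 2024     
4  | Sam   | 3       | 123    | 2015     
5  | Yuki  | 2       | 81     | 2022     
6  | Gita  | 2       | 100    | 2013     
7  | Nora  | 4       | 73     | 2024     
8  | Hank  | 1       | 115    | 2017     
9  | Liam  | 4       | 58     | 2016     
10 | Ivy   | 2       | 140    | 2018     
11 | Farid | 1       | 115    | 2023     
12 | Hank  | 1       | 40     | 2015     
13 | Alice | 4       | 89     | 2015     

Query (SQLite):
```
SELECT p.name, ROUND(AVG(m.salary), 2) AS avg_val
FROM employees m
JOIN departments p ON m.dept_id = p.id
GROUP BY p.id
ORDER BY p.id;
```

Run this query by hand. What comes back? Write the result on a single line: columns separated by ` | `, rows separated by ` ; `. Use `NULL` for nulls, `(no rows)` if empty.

Engineering | 76 ; Research | 107 ; Finance | 96 ; Sales | 73.33

Join each employees row to its departments via dept_id.
Group joined rows by departments.id; compute ROUND(AVG(m.salary), 2) per group.
  1: ids {1, 2, 8, 11, 12} → ROUND(AVG(m.salary), 2)=76
  2: ids {5, 6, 10} → ROUND(AVG(m.salary), 2)=107
  3: ids {3, 4} → ROUND(AVG(m.salary), 2)=96
  4: ids {7, 9, 13} → ROUND(AVG(m.salary), 2)=73.33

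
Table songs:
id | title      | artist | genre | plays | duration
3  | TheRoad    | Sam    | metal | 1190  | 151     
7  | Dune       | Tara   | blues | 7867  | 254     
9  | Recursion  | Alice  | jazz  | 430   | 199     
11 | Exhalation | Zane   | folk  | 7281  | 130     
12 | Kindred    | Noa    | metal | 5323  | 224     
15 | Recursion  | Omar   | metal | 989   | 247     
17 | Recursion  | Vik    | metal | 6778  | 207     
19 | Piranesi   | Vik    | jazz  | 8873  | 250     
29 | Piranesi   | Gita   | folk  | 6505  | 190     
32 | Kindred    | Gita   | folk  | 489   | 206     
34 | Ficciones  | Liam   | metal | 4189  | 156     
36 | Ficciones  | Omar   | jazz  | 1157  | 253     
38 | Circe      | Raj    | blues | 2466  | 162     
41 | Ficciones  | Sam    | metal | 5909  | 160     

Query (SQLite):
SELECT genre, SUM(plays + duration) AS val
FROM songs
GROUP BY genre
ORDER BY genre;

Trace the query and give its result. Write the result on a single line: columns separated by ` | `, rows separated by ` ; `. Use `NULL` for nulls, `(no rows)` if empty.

For each row compute plays + duration.
Group by genre; take SUM of the expression per group.
  blues: ids {7, 38} → SUM(plays + duration)=10749
  folk: ids {11, 29, 32} → SUM(plays + duration)=14801
  jazz: ids {9, 19, 36} → SUM(plays + duration)=11162
  metal: ids {3, 12, 15, 17, 34, 41} → SUM(plays + duration)=25523

blues | 10749 ; folk | 14801 ; jazz | 11162 ; metal | 25523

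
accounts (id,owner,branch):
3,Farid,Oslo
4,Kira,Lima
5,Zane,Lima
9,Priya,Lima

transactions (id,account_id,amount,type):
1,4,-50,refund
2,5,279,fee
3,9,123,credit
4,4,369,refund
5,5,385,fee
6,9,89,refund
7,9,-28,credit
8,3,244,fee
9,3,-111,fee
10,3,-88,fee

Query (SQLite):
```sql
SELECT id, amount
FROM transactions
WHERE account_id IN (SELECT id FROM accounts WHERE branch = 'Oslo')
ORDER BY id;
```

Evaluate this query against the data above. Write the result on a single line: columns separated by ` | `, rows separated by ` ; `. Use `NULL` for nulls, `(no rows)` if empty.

8 | 244 ; 9 | -111 ; 10 | -88

Inner query: accounts.id where branch = 'Oslo'.
Outer: keep transactions rows whose account_id is in that set.
Inner query → {3}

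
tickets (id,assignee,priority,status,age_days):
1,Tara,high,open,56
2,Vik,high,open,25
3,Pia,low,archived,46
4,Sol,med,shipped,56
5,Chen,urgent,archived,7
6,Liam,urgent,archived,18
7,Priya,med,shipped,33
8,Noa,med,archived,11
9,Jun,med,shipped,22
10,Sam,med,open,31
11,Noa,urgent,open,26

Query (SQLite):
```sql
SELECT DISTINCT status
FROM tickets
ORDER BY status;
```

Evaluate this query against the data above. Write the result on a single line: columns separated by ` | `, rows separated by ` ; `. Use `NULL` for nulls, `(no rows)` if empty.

archived ; open ; shipped

Collect distinct status values from tickets.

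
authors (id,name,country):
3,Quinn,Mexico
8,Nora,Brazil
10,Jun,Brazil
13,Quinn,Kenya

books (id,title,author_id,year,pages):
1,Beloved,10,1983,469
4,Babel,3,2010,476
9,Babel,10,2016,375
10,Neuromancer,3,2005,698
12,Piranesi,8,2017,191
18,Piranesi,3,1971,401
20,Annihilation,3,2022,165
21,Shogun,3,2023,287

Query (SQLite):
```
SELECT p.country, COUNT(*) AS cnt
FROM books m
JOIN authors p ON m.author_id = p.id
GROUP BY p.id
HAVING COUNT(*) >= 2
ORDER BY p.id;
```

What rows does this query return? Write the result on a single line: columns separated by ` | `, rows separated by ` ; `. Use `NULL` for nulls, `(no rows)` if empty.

Join each books row to its authors via author_id.
Group joined rows by authors.id; compute COUNT(*) per group.
HAVING: keep groups with count ≥ 2.
  3: ids {4, 10, 18, 20, 21} → COUNT(*)=5
  8: ids {12} → COUNT(*)=1
  10: ids {1, 9} → COUNT(*)=2

Mexico | 5 ; Brazil | 2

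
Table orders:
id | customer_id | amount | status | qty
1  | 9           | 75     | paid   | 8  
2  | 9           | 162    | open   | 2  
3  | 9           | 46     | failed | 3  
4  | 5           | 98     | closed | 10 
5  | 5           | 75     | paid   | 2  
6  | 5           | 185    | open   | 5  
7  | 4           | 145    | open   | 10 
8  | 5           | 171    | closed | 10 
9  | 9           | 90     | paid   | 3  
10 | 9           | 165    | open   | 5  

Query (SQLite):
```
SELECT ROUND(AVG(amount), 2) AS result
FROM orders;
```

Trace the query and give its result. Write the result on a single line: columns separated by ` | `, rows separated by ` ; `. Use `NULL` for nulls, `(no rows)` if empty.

All amount values: [75, 162, 46, 98, 75, 185, 145, 171, 90, 165].
AVG = 1212 / 10 (rounded to 2 dp).

121.2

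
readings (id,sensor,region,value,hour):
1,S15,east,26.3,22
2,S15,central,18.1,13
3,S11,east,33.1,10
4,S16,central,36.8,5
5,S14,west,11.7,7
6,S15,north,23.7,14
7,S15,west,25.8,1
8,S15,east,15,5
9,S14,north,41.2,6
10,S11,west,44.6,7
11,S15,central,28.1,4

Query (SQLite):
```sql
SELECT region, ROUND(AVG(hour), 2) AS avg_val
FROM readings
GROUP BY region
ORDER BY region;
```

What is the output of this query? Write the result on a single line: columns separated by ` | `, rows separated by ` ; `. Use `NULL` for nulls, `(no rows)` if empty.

Partition readings by region; compute ROUND(AVG(hour), 2) within each group.
  central: ids {2, 4, 11} → ROUND(AVG(hour), 2)=7.33
  east: ids {1, 3, 8} → ROUND(AVG(hour), 2)=12.33
  north: ids {6, 9} → ROUND(AVG(hour), 2)=10
  west: ids {5, 7, 10} → ROUND(AVG(hour), 2)=5

central | 7.33 ; east | 12.33 ; north | 10 ; west | 5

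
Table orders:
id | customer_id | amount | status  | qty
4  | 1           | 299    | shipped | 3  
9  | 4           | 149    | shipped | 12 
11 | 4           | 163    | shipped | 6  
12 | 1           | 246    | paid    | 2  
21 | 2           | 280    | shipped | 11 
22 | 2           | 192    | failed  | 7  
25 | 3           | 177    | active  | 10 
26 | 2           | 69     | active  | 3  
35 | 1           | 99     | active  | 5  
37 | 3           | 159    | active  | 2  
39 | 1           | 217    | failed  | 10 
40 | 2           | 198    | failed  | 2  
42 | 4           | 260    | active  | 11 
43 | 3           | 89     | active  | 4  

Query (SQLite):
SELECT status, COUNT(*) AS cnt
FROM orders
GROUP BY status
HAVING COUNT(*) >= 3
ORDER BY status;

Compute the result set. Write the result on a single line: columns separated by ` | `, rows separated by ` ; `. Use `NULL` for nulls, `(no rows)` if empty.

active | 6 ; failed | 3 ; shipped | 4

Partition orders by status; compute COUNT(*) within each group.
HAVING: keep groups with count ≥ 3.
  active: ids {25, 26, 35, 37, 42, 43} → COUNT(*)=6
  failed: ids {22, 39, 40} → COUNT(*)=3
  paid: ids {12} → COUNT(*)=1
  shipped: ids {4, 9, 11, 21} → COUNT(*)=4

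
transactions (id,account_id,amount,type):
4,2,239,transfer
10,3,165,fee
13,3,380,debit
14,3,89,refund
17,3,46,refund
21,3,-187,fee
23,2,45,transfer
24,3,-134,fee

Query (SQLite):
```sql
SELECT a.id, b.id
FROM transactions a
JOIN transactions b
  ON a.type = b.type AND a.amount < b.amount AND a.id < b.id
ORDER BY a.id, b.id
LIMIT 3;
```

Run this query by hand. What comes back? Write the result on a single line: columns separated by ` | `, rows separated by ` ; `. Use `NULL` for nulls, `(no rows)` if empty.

Pairs (a,b) with same type, a.amount < b.amount, a.id < b.id.
type groups: debit:{13} fee:{10,21,24} refund:{14,17} transfer:{4,23}
Ordered by (a.id, b.id); first 3.

21 | 24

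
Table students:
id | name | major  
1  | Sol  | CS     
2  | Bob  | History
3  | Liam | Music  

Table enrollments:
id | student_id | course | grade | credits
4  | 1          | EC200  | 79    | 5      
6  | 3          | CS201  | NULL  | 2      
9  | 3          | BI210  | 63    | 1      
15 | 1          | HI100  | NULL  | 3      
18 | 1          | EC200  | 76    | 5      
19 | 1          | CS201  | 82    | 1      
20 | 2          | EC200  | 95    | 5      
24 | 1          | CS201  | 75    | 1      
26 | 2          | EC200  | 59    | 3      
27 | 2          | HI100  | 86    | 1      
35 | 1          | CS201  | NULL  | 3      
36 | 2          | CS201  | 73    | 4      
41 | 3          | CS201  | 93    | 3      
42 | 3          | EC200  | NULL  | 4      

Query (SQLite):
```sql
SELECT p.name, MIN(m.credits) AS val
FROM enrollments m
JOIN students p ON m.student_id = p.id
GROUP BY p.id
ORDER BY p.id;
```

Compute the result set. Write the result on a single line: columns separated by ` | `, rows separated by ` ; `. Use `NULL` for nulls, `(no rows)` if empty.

Sol | 1 ; Bob | 1 ; Liam | 1

Join each enrollments row to its students via student_id.
Group joined rows by students.id; compute MIN(m.credits) per group.
  1: ids {4, 15, 18, 19, 24, 35} → MIN(m.credits)=1
  2: ids {20, 26, 27, 36} → MIN(m.credits)=1
  3: ids {6, 9, 41, 42} → MIN(m.credits)=1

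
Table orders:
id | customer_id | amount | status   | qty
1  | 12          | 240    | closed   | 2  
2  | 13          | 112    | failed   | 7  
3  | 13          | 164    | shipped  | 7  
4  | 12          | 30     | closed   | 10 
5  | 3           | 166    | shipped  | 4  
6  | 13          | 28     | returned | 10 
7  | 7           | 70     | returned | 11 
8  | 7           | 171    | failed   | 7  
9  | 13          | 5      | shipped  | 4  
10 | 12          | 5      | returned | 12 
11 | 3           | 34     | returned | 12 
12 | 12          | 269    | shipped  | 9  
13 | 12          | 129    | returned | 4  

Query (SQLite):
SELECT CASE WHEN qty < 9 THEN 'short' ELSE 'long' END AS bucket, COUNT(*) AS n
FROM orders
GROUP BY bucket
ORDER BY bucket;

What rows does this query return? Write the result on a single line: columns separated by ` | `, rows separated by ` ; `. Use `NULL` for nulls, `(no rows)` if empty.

Bucket rows by qty < 9 → 'short' else 'long'; count each bucket.

long | 6 ; short | 7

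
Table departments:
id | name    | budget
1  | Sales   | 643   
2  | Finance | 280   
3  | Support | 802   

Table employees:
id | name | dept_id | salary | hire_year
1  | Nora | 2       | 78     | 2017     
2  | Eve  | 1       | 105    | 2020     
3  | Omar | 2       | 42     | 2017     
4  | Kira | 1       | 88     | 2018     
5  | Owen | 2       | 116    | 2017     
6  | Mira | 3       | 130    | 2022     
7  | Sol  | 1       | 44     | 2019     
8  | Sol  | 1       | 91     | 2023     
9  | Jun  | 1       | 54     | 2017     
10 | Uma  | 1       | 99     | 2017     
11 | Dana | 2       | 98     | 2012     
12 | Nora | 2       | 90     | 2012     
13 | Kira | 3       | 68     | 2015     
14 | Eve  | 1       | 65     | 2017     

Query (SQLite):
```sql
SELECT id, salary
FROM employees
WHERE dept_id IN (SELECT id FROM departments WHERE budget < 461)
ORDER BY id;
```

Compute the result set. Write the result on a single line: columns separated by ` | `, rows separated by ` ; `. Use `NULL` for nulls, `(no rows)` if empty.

Inner query: departments.id where budget < 461.
Outer: keep employees rows whose dept_id is in that set.
Inner query → {2}

1 | 78 ; 3 | 42 ; 5 | 116 ; 11 | 98 ; 12 | 90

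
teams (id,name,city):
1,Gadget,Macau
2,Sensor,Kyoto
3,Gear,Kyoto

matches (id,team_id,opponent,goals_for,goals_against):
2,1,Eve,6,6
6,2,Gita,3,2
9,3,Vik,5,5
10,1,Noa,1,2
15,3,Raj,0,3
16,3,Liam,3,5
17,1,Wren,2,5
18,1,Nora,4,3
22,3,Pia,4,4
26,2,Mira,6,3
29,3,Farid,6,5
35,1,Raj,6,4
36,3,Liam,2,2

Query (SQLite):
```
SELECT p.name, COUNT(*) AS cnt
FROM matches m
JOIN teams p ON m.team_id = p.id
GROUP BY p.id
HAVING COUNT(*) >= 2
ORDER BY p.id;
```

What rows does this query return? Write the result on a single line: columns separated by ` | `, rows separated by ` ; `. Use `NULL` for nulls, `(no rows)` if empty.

Join each matches row to its teams via team_id.
Group joined rows by teams.id; compute COUNT(*) per group.
HAVING: keep groups with count ≥ 2.
  1: ids {2, 10, 17, 18, 35} → COUNT(*)=5
  2: ids {6, 26} → COUNT(*)=2
  3: ids {9, 15, 16, 22, 29, 36} → COUNT(*)=6

Gadget | 5 ; Sensor | 2 ; Gear | 6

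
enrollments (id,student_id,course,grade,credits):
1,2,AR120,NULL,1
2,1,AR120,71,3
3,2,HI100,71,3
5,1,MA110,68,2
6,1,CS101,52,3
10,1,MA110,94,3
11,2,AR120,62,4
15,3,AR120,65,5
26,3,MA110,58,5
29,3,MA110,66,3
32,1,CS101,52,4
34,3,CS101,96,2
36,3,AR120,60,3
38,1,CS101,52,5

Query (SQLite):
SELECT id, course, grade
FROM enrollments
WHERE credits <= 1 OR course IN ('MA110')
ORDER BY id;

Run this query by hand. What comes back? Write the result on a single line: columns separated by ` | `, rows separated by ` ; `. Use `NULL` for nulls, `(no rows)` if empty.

credits <= 1: ids {1}
course IN ('MA110'): ids {5, 10, 26, 29}
Combine with OR.

1 | AR120 | NULL ; 5 | MA110 | 68 ; 10 | MA110 | 94 ; 26 | MA110 | 58 ; 29 | MA110 | 66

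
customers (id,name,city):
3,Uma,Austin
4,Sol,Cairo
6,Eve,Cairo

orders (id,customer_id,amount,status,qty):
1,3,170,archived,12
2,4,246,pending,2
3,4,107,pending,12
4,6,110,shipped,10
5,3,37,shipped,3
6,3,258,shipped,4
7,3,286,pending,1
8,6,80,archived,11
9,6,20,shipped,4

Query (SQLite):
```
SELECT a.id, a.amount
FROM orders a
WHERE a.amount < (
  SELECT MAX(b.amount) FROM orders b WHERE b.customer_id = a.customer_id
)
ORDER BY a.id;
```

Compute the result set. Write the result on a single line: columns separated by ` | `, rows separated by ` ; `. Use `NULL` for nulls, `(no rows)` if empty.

1 | 170 ; 3 | 107 ; 5 | 37 ; 6 | 258 ; 8 | 80 ; 9 | 20

For each orders row a, compute MAX(amount) over rows sharing a.customer_id.
Keep row a if a.amount < that per-group MAX.
  customer_id=3: MAX(amount) = 286
  customer_id=4: MAX(amount) = 246
  customer_id=6: MAX(amount) = 110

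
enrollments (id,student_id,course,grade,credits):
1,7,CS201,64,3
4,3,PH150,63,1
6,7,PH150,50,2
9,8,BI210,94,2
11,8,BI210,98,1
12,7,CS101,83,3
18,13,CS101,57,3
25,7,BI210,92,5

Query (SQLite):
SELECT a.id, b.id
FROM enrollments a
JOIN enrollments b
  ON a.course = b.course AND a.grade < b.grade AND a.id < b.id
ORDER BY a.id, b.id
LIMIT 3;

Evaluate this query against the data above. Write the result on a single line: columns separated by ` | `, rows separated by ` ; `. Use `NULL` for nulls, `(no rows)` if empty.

9 | 11

Pairs (a,b) with same course, a.grade < b.grade, a.id < b.id.
course groups: BI210:{9,11,25} CS101:{12,18} CS201:{1} PH150:{4,6}
Ordered by (a.id, b.id); first 3.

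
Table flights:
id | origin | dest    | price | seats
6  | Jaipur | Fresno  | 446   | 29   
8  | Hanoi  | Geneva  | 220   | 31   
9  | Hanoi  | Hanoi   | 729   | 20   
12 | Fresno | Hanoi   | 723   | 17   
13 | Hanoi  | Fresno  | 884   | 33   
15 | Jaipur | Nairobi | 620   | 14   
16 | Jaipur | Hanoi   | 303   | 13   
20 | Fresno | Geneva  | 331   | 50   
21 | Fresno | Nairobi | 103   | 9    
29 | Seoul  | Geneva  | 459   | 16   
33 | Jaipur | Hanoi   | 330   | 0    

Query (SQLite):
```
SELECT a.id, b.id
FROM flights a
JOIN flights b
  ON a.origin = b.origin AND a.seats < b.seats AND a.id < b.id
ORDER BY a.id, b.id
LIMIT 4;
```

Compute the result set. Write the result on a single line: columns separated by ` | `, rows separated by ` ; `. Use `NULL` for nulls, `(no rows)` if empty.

8 | 13 ; 9 | 13 ; 12 | 20

Pairs (a,b) with same origin, a.seats < b.seats, a.id < b.id.
origin groups: Fresno:{12,20,21} Hanoi:{8,9,13} Jaipur:{6,15,16,33} Seoul:{29}
Ordered by (a.id, b.id); first 4.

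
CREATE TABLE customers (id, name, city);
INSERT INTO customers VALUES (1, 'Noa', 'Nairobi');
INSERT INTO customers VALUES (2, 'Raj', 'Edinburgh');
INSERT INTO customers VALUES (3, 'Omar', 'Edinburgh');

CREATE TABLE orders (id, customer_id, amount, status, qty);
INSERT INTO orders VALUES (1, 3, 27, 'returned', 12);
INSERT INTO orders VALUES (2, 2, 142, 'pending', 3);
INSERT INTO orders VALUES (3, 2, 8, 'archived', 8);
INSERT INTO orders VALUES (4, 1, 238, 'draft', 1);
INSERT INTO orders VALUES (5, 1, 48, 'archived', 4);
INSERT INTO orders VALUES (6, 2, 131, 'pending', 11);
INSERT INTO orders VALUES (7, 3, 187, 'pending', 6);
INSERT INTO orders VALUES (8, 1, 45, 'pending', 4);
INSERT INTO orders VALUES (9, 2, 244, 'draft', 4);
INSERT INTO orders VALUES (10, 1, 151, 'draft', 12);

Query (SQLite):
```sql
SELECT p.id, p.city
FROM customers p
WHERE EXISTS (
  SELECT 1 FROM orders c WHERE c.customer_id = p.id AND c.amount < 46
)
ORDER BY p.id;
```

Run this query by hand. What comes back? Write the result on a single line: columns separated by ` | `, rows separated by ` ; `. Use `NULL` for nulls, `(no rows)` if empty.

For each customers row, check whether any orders with matching customer_id has amount < 46.
Keep rows where that is true.

1 | Nairobi ; 2 | Edinburgh ; 3 | Edinburgh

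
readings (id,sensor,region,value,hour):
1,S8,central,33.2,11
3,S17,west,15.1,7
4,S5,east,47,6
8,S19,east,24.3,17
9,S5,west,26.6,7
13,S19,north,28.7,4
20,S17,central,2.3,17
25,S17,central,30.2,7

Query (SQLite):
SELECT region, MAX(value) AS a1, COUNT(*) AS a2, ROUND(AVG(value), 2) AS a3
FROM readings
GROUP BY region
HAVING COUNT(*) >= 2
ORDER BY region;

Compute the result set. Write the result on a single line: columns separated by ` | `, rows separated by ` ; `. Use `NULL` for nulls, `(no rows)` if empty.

central | 33.2 | 3 | 21.9 ; east | 47 | 2 | 35.65 ; west | 26.6 | 2 | 20.85

Group readings by region.
Per group compute: MAX(value), COUNT(*), ROUND(AVG(value), 2).
HAVING: drop groups with fewer than 2 rows.
  central: ids {1, 20, 25} → MAX(value)=33.2, COUNT(*)=3, ROUND(AVG(value), 2)=21.9
  east: ids {4, 8} → MAX(value)=47, COUNT(*)=2, ROUND(AVG(value), 2)=35.65
  north: ids {13} → MAX(value)=28.7, COUNT(*)=1, ROUND(AVG(value), 2)=28.7
  west: ids {3, 9} → MAX(value)=26.6, COUNT(*)=2, ROUND(AVG(value), 2)=20.85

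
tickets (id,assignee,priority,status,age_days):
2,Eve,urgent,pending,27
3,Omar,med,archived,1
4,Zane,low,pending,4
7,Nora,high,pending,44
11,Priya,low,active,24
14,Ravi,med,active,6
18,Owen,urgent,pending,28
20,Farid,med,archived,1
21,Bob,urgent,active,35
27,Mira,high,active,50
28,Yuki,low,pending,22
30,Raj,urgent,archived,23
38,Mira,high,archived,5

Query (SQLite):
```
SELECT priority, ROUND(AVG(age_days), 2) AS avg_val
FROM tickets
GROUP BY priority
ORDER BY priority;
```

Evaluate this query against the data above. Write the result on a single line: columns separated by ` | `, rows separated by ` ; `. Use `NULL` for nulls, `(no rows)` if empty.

high | 33 ; low | 16.67 ; med | 2.67 ; urgent | 28.25

Partition tickets by priority; compute ROUND(AVG(age_days), 2) within each group.
  high: ids {7, 27, 38} → ROUND(AVG(age_days), 2)=33
  low: ids {4, 11, 28} → ROUND(AVG(age_days), 2)=16.67
  med: ids {3, 14, 20} → ROUND(AVG(age_days), 2)=2.67
  urgent: ids {2, 18, 21, 30} → ROUND(AVG(age_days), 2)=28.25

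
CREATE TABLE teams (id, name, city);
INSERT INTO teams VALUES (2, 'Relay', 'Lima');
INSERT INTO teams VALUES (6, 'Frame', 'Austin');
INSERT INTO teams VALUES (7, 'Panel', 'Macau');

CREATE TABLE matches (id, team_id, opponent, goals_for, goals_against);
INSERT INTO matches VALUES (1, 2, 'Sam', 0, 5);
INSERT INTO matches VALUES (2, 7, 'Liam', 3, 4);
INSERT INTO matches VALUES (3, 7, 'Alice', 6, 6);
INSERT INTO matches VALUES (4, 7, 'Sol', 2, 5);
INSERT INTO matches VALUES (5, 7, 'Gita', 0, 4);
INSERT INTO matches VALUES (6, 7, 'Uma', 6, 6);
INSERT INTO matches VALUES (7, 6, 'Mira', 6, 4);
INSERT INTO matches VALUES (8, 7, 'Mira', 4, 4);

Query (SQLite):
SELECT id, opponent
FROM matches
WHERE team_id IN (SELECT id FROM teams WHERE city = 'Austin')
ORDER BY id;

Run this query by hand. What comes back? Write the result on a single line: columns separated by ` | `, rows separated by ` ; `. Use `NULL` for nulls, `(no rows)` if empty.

Inner query: teams.id where city = 'Austin'.
Outer: keep matches rows whose team_id is in that set.
Inner query → {6}

7 | Mira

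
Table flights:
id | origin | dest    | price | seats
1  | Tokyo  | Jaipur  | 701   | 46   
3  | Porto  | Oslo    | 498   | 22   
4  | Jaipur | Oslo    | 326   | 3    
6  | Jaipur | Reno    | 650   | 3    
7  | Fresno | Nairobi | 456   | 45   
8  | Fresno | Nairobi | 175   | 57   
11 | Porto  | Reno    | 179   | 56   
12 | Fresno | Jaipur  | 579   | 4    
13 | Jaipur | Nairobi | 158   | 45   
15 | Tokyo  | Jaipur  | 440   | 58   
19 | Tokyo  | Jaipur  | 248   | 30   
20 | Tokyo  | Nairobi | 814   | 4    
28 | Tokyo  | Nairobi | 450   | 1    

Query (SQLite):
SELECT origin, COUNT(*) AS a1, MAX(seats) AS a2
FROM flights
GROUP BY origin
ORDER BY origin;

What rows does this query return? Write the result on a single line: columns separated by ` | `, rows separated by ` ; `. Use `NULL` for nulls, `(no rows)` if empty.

Group flights by origin.
Per group compute: COUNT(*), MAX(seats).
  Fresno: ids {7, 8, 12} → COUNT(*)=3, MAX(seats)=57
  Jaipur: ids {4, 6, 13} → COUNT(*)=3, MAX(seats)=45
  Porto: ids {3, 11} → COUNT(*)=2, MAX(seats)=56
  Tokyo: ids {1, 15, 19, 20, 28} → COUNT(*)=5, MAX(seats)=58

Fresno | 3 | 57 ; Jaipur | 3 | 45 ; Porto | 2 | 56 ; Tokyo | 5 | 58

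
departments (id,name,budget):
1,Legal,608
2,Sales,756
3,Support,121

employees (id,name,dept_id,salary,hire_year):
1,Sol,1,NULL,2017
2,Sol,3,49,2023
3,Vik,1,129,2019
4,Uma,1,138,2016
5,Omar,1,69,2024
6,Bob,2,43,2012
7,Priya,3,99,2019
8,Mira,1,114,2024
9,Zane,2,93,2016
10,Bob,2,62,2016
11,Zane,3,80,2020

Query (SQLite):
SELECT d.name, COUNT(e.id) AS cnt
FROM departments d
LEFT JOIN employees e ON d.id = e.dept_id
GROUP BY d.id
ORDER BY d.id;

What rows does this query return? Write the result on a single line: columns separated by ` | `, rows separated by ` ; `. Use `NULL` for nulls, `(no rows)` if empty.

Legal | 5 ; Sales | 3 ; Support | 3

LEFT JOIN keeps every departments row; unmatched ones get NULL for employees columns.
Group by departments.id and compute COUNT(e.id). COUNT(col) of an all-NULL group is 0.
  1: ids {1, 3, 4, 5, 8} → COUNT(e.id)=5
  2: ids {6, 9, 10} → COUNT(e.id)=3
  3: ids {2, 7, 11} → COUNT(e.id)=3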